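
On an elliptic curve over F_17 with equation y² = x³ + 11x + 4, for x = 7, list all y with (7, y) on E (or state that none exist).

4, 13

x³ + 11x + 4 = 424 ≡ 16 (mod 17).
Square roots of 16 mod 17: 4 and 13 (since 4² = 16 ≡ 16).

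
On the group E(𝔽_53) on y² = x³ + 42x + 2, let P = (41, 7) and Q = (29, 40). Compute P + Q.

(41, 7) + (29, 40). λ = (40 - 7)/(29 - 41) ≡ 33/41 mod 53. 41⁻¹ ≡ 22 (mod 53) since 41·22 = 902 ≡ 1, so λ ≡ 37.
  x = λ² - 41 - 29 = 1369 - 70 ≡ 27; y = λ·(41 - 27) - 7 ≡ 34. → (27, 34)

(27, 34)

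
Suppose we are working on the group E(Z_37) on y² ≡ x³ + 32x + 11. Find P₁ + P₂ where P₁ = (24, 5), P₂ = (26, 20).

(34, 31)

(24, 5) + (26, 20). λ = (20 - 5)/(26 - 24) ≡ 15/2 mod 37. 2⁻¹ ≡ 19 (mod 37), so λ ≡ 26.
  x = λ² - 24 - 26 = 676 - 50 ≡ 34; y = λ·(24 - 34) - 5 ≡ 31. → (34, 31)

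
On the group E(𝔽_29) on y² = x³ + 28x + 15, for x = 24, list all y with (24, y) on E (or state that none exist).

x³ + 28x + 15 = 14511 ≡ 11 (mod 29).
11 is a non-residue mod 29; no y exists.

none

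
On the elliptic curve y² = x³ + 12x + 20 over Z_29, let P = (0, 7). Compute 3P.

Repeated addition: build up to 3P.
2P: tangent at (0, 7): λ = (3·0² + 12)/(2·7) ≡ 12/14. 14⁻¹ ≡ 27 (mod 29) since 14·27 = 378 ≡ 1, so λ ≡ 12·27 ≡ 5.
  x = λ² - 0 - 0 = 25 - 0 ≡ 25; y = λ·(0 - 25) - 7 ≡ 13. → (25, 13)
3P: (25, 13) + (0, 7). λ = (7 - 13)/(0 - 25) ≡ 23/4 mod 29. 4⁻¹ ≡ 22 (mod 29), so λ ≡ 13.
  x = λ² - 25 - 0 = 169 - 25 ≡ 28; y = λ·(25 - 28) - 13 ≡ 6. → (28, 6)

(28, 6)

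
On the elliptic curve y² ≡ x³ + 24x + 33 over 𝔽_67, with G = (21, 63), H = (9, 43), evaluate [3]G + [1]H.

(35, 59)

First 3G:
Repeated addition: build up to 3G.
2G: tangent at (21, 63): λ = (3·21² + 24)/(2·63) ≡ 7/59. 59⁻¹ ≡ 25 (mod 67), so λ ≡ 7·25 ≡ 41.
  x = λ² - 21 - 21 = 1681 - 42 ≡ 31; y = λ·(21 - 31) - 63 ≡ 63. → (31, 63)
3G: (31, 63) + (21, 63). λ = (63 - 63)/(21 - 31) ≡ 0/57 mod 67. 57⁻¹ ≡ 20 (mod 67), so λ ≡ 0.
  x = λ² - 31 - 21 = 0 - 52 ≡ 15; y = λ·(31 - 15) - 63 ≡ 4. → (15, 4)
3G = (15, 4).
Finally 3G + H:
(15, 4) + (9, 43). λ = (43 - 4)/(9 - 15) ≡ 39/61 mod 67. 61⁻¹ ≡ 11 (mod 67) since 61·11 = 671 ≡ 1, so λ ≡ 27.
  x = λ² - 15 - 9 = 729 - 24 ≡ 35; y = λ·(15 - 35) - 4 ≡ 59. → (35, 59)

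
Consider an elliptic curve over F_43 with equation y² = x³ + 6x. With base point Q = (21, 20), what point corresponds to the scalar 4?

(15, 5)

Repeated addition: build up to 4Q.
2Q: tangent at (21, 20): λ = (3·21² + 6)/(2·20) ≡ 39/40. 40⁻¹ ≡ 14 (mod 43) since 40·14 = 560 ≡ 1, so λ ≡ 39·14 ≡ 30.
  x = λ² - 21 - 21 = 900 - 42 ≡ 41; y = λ·(21 - 41) - 20 ≡ 25. → (41, 25)
3Q: (41, 25) + (21, 20). λ = (20 - 25)/(21 - 41) ≡ 38/23 mod 43. 23⁻¹ ≡ 15 (mod 43), so λ ≡ 11.
  x = λ² - 41 - 21 = 121 - 62 ≡ 16; y = λ·(41 - 16) - 25 ≡ 35. → (16, 35)
4Q: (16, 35) + (21, 20). λ = (20 - 35)/(21 - 16) ≡ 28/5 mod 43. 5⁻¹ ≡ 26 (mod 43) since 5·26 = 130 ≡ 1, so λ ≡ 40.
  x = λ² - 16 - 21 = 1600 - 37 ≡ 15; y = λ·(16 - 15) - 35 ≡ 5. → (15, 5)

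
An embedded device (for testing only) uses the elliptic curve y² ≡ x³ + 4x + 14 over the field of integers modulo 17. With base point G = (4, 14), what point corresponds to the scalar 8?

Double-and-add on 8 = (1000)₂. Start with G = (4, 14) for the leading 1-bit.
double: tangent at (4, 14): λ = (3·4² + 4)/(2·14) ≡ 1/11. 11⁻¹ ≡ 14 (mod 17), so λ ≡ 1·14 ≡ 14.
  x = λ² - 4 - 4 = 196 - 8 ≡ 1; y = λ·(4 - 1) - 14 ≡ 11. → (1, 11)
double: tangent at (1, 11): λ = (3·1² + 4)/(2·11) ≡ 7/5. 5⁻¹ ≡ 7 (mod 17) since 5·7 = 35 ≡ 1, so λ ≡ 7·7 ≡ 15.
  x = λ² - 1 - 1 = 225 - 2 ≡ 2; y = λ·(1 - 2) - 11 ≡ 8. → (2, 8)
double: tangent at (2, 8): λ = (3·2² + 4)/(2·8) ≡ 16/16. 16⁻¹ ≡ 16 (mod 17), so λ ≡ 16·16 ≡ 1.
  x = λ² - 2 - 2 = 1 - 4 ≡ 14; y = λ·(2 - 14) - 8 ≡ 14. → (14, 14)

(14, 14)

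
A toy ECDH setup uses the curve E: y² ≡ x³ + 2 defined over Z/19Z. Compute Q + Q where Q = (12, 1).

tangent at (12, 1): λ = (3·12² + 0)/(2·1) ≡ 14/2. 2⁻¹ ≡ 10 (mod 19), so λ ≡ 14·10 ≡ 7.
  x = λ² - 12 - 12 = 49 - 24 ≡ 6; y = λ·(12 - 6) - 1 ≡ 3. → (6, 3)

(6, 3)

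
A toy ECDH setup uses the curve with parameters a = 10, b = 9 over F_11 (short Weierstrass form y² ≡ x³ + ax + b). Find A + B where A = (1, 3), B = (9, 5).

(10, 3)

(1, 3) + (9, 5). λ = (5 - 3)/(9 - 1) ≡ 2/8 mod 11. 8⁻¹ ≡ 7 (mod 11), so λ ≡ 3.
  x = λ² - 1 - 9 = 9 - 10 ≡ 10; y = λ·(1 - 10) - 3 ≡ 3. → (10, 3)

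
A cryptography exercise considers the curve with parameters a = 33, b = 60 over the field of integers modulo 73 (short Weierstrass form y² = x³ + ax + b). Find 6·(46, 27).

Write P = (46, 27).
Repeated addition: build up to 6P.
2P: tangent at (46, 27): λ = (3·46² + 33)/(2·27) ≡ 30/54. 54⁻¹ ≡ 23 (mod 73) since 54·23 = 1242 ≡ 1, so λ ≡ 30·23 ≡ 33.
  x = λ² - 46 - 46 = 1089 - 92 ≡ 48; y = λ·(46 - 48) - 27 ≡ 53. → (48, 53)
3P: (48, 53) + (46, 27). λ = (27 - 53)/(46 - 48) ≡ 47/71 mod 73. 71⁻¹ ≡ 36 (mod 73), so λ ≡ 13.
  x = λ² - 48 - 46 = 169 - 94 ≡ 2; y = λ·(48 - 2) - 53 ≡ 34. → (2, 34)
4P: (2, 34) + (46, 27). λ = (27 - 34)/(46 - 2) ≡ 66/44 mod 73. 44⁻¹ ≡ 5 (mod 73), so λ ≡ 38.
  x = λ² - 2 - 46 = 1444 - 48 ≡ 9; y = λ·(2 - 9) - 34 ≡ 65. → (9, 65)
5P: (9, 65) + (46, 27). λ = (27 - 65)/(46 - 9) ≡ 35/37 mod 73. 37⁻¹ ≡ 2 (mod 73), so λ ≡ 70.
  x = λ² - 9 - 46 = 4900 - 55 ≡ 27; y = λ·(9 - 27) - 65 ≡ 62. → (27, 62)
6P: (27, 62) + (46, 27). λ = (27 - 62)/(46 - 27) ≡ 38/19 mod 73. 19⁻¹ ≡ 50 (mod 73) since 19·50 = 950 ≡ 1, so λ ≡ 2.
  x = λ² - 27 - 46 = 4 - 73 ≡ 4; y = λ·(27 - 4) - 62 ≡ 57. → (4, 57)

(4, 57)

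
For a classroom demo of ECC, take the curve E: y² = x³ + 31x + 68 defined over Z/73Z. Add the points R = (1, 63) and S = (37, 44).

(19, 56)

(1, 63) + (37, 44). λ = (44 - 63)/(37 - 1) ≡ 54/36 mod 73. 36⁻¹ ≡ 71 (mod 73), so λ ≡ 38.
  x = λ² - 1 - 37 = 1444 - 38 ≡ 19; y = λ·(1 - 19) - 63 ≡ 56. → (19, 56)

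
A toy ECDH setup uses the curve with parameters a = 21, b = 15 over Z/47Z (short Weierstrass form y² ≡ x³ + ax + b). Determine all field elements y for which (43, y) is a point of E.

x³ + 21x + 15 = 80425 ≡ 8 (mod 47).
Square roots of 8 mod 47: 14 and 33 (since 14² = 196 ≡ 8).

14, 33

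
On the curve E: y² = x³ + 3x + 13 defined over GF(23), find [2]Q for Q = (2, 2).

(0, 17)

tangent at (2, 2): λ = (3·2² + 3)/(2·2) ≡ 15/4. 4⁻¹ ≡ 6 (mod 23) since 4·6 = 24 ≡ 1, so λ ≡ 15·6 ≡ 21.
  x = λ² - 2 - 2 = 441 - 4 ≡ 0; y = λ·(2 - 0) - 2 ≡ 17. → (0, 17)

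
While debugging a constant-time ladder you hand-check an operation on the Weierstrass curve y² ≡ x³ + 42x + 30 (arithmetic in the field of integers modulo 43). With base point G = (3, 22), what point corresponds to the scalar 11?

(3, 22)

Double-and-add on 11 = (1011)₂. Start with G = (3, 22) for the leading 1-bit.
double: tangent at (3, 22): λ = (3·3² + 42)/(2·22) ≡ 26/1. 1⁻¹ ≡ 1 (mod 43), so λ ≡ 26·1 ≡ 26.
  x = λ² - 3 - 3 = 676 - 6 ≡ 25; y = λ·(3 - 25) - 22 ≡ 8. → (25, 8)
double: tangent at (25, 8): λ = (3·25² + 42)/(2·8) ≡ 25/16. 16⁻¹ ≡ 35 (mod 43), so λ ≡ 25·35 ≡ 15.
  x = λ² - 25 - 25 = 225 - 50 ≡ 3; y = λ·(25 - 3) - 8 ≡ 21. → (3, 21)
add G: (3, 21) + (3, 22): same x and y₁ ≡ -y₂, so the sum is ∞.
double: ∞ + ∞ = ∞ (identity).
add G: ∞ + (3, 22) = (3, 22) (identity).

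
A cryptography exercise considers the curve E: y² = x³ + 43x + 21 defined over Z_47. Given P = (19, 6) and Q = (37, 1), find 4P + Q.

First 4P:
Repeated addition: build up to 4P.
2P: tangent at (19, 6): λ = (3·19² + 43)/(2·6) ≡ 45/12. 12⁻¹ ≡ 4 (mod 47) since 12·4 = 48 ≡ 1, so λ ≡ 45·4 ≡ 39.
  x = λ² - 19 - 19 = 1521 - 38 ≡ 26; y = λ·(19 - 26) - 6 ≡ 3. → (26, 3)
3P: (26, 3) + (19, 6). λ = (6 - 3)/(19 - 26) ≡ 3/40 mod 47. 40⁻¹ ≡ 20 (mod 47) since 40·20 = 800 ≡ 1, so λ ≡ 13.
  x = λ² - 26 - 19 = 169 - 45 ≡ 30; y = λ·(26 - 30) - 3 ≡ 39. → (30, 39)
4P: (30, 39) + (19, 6). λ = (6 - 39)/(19 - 30) ≡ 14/36 mod 47. 36⁻¹ ≡ 17 (mod 47), so λ ≡ 3.
  x = λ² - 30 - 19 = 9 - 49 ≡ 7; y = λ·(30 - 7) - 39 ≡ 30. → (7, 30)
4P = (7, 30).
Finally 4P + Q:
(7, 30) + (37, 1). λ = (1 - 30)/(37 - 7) ≡ 18/30 mod 47. 30⁻¹ ≡ 11 (mod 47) since 30·11 = 330 ≡ 1, so λ ≡ 10.
  x = λ² - 7 - 37 = 100 - 44 ≡ 9; y = λ·(7 - 9) - 30 ≡ 44. → (9, 44)

(9, 44)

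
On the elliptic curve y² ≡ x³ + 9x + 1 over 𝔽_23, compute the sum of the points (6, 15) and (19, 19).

(0, 1)

(6, 15) + (19, 19). λ = (19 - 15)/(19 - 6) ≡ 4/13 mod 23. 13⁻¹ ≡ 16 (mod 23), so λ ≡ 18.
  x = λ² - 6 - 19 = 324 - 25 ≡ 0; y = λ·(6 - 0) - 15 ≡ 1. → (0, 1)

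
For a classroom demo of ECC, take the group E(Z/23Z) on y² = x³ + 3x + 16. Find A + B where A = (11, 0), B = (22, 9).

(11, 0) + (22, 9). λ = (9 - 0)/(22 - 11) ≡ 9/11 mod 23. 11⁻¹ ≡ 21 (mod 23), so λ ≡ 5.
  x = λ² - 11 - 22 = 25 - 33 ≡ 15; y = λ·(11 - 15) - 0 ≡ 3. → (15, 3)

(15, 3)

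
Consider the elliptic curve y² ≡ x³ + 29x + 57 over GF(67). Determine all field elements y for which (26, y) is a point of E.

x³ + 29x + 57 = 18387 ≡ 29 (mod 67).
Square roots of 29 mod 67: 30 and 37 (since 30² = 900 ≡ 29).

30, 37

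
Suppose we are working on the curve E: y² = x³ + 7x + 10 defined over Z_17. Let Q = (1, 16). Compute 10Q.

(6, 9)

Double-and-add on 10 = (1010)₂. Start with Q = (1, 16) for the leading 1-bit.
double: tangent at (1, 16): λ = (3·1² + 7)/(2·16) ≡ 10/15. 15⁻¹ ≡ 8 (mod 17) since 15·8 = 120 ≡ 1, so λ ≡ 10·8 ≡ 12.
  x = λ² - 1 - 1 = 144 - 2 ≡ 6; y = λ·(1 - 6) - 16 ≡ 9. → (6, 9)
double: tangent at (6, 9): λ = (3·6² + 7)/(2·9) ≡ 13/1. 1⁻¹ ≡ 1 (mod 17), so λ ≡ 13·1 ≡ 13.
  x = λ² - 6 - 6 = 169 - 12 ≡ 4; y = λ·(6 - 4) - 9 ≡ 0. → (4, 0)
add Q: (4, 0) + (1, 16). λ = (16 - 0)/(1 - 4) ≡ 16/14 mod 17. 14⁻¹ ≡ 11 (mod 17), so λ ≡ 6.
  x = λ² - 4 - 1 = 36 - 5 ≡ 14; y = λ·(4 - 14) - 0 ≡ 8. → (14, 8)
double: tangent at (14, 8): λ = (3·14² + 7)/(2·8) ≡ 0/16. 16⁻¹ ≡ 16 (mod 17) since 16·16 = 256 ≡ 1, so λ ≡ 0·16 ≡ 0.
  x = λ² - 14 - 14 = 0 - 28 ≡ 6; y = λ·(14 - 6) - 8 ≡ 9. → (6, 9)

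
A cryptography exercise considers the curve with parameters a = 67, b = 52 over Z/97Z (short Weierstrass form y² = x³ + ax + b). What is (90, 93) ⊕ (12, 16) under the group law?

(70, 71)

(90, 93) + (12, 16). λ = (16 - 93)/(12 - 90) ≡ 20/19 mod 97. 19⁻¹ ≡ 46 (mod 97), so λ ≡ 47.
  x = λ² - 90 - 12 = 2209 - 102 ≡ 70; y = λ·(90 - 70) - 93 ≡ 71. → (70, 71)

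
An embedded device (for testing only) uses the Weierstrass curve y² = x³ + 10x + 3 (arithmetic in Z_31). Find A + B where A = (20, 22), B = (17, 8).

(20, 22) + (17, 8). λ = (8 - 22)/(17 - 20) ≡ 17/28 mod 31. 28⁻¹ ≡ 10 (mod 31), so λ ≡ 15.
  x = λ² - 20 - 17 = 225 - 37 ≡ 2; y = λ·(20 - 2) - 22 ≡ 0. → (2, 0)

(2, 0)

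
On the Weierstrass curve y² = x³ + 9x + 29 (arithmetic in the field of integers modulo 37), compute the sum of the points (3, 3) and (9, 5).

(3, 3) + (9, 5). λ = (5 - 3)/(9 - 3) ≡ 2/6 mod 37. 6⁻¹ ≡ 31 (mod 37), so λ ≡ 25.
  x = λ² - 3 - 9 = 625 - 12 ≡ 21; y = λ·(3 - 21) - 3 ≡ 28. → (21, 28)

(21, 28)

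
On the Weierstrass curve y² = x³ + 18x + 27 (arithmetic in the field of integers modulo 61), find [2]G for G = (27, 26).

(8, 16)

tangent at (27, 26): λ = (3·27² + 18)/(2·26) ≡ 9/52. 52⁻¹ ≡ 27 (mod 61) since 52·27 = 1404 ≡ 1, so λ ≡ 9·27 ≡ 60.
  x = λ² - 27 - 27 = 3600 - 54 ≡ 8; y = λ·(27 - 8) - 26 ≡ 16. → (8, 16)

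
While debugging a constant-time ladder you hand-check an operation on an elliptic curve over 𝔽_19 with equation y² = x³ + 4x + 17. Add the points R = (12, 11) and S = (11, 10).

(16, 4)

(12, 11) + (11, 10). λ = (10 - 11)/(11 - 12) ≡ 18/18 mod 19. 18⁻¹ ≡ 18 (mod 19), so λ ≡ 1.
  x = λ² - 12 - 11 = 1 - 23 ≡ 16; y = λ·(12 - 16) - 11 ≡ 4. → (16, 4)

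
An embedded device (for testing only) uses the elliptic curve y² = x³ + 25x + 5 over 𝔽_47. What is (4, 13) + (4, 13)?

tangent at (4, 13): λ = (3·4² + 25)/(2·13) ≡ 26/26. 26⁻¹ ≡ 38 (mod 47), so λ ≡ 26·38 ≡ 1.
  x = λ² - 4 - 4 = 1 - 8 ≡ 40; y = λ·(4 - 40) - 13 ≡ 45. → (40, 45)

(40, 45)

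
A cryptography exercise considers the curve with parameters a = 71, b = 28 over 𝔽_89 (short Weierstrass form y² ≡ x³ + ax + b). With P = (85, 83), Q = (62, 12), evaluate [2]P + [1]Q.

First 2P:
Repeated addition: build up to 2P.
2P: tangent at (85, 83): λ = (3·85² + 71)/(2·83) ≡ 30/77. 77⁻¹ ≡ 37 (mod 89), so λ ≡ 30·37 ≡ 42.
  x = λ² - 85 - 85 = 1764 - 170 ≡ 81; y = λ·(85 - 81) - 83 ≡ 85. → (81, 85)
2P = (81, 85).
Finally 2P + Q:
(81, 85) + (62, 12). λ = (12 - 85)/(62 - 81) ≡ 16/70 mod 89. 70⁻¹ ≡ 14 (mod 89), so λ ≡ 46.
  x = λ² - 81 - 62 = 2116 - 143 ≡ 15; y = λ·(81 - 15) - 85 ≡ 14. → (15, 14)

(15, 14)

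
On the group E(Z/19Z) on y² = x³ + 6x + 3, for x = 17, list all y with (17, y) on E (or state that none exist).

x³ + 6x + 3 = 5018 ≡ 2 (mod 19).
2 is a non-residue mod 19; no y exists.

none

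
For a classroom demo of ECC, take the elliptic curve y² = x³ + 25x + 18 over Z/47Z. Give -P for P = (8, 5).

-(8, 5) = (8, -5 mod 47) = (8, 42).

(8, 42)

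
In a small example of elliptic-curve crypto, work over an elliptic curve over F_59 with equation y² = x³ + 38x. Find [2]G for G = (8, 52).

tangent at (8, 52): λ = (3·8² + 38)/(2·52) ≡ 53/45. 45⁻¹ ≡ 21 (mod 59), so λ ≡ 53·21 ≡ 51.
  x = λ² - 8 - 8 = 2601 - 16 ≡ 48; y = λ·(8 - 48) - 52 ≡ 32. → (48, 32)

(48, 32)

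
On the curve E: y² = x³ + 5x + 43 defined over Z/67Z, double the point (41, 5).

(66, 38)

tangent at (41, 5): λ = (3·41² + 5)/(2·5) ≡ 23/10. 10⁻¹ ≡ 47 (mod 67), so λ ≡ 23·47 ≡ 9.
  x = λ² - 41 - 41 = 81 - 82 ≡ 66; y = λ·(41 - 66) - 5 ≡ 38. → (66, 38)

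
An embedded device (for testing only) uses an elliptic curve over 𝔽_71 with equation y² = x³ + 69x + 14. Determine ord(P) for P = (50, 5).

2P: tangent at (50, 5): λ = (3·50² + 69)/(2·5) ≡ 43/10. 10⁻¹ ≡ 64 (mod 71), so λ ≡ 43·64 ≡ 54.
  x = λ² - 50 - 50 = 2916 - 100 ≡ 47; y = λ·(50 - 47) - 5 ≡ 15. → (47, 15)
3P: (47, 15) + (50, 5). λ = (5 - 15)/(50 - 47) ≡ 61/3 mod 71. 3⁻¹ ≡ 24 (mod 71), so λ ≡ 44.
  x = λ² - 47 - 50 = 1936 - 97 ≡ 64; y = λ·(47 - 64) - 15 ≡ 18. → (64, 18)
4P: (64, 18) + (50, 5). λ = (5 - 18)/(50 - 64) ≡ 58/57 mod 71. 57⁻¹ ≡ 5 (mod 71) since 57·5 = 285 ≡ 1, so λ ≡ 6.
  x = λ² - 64 - 50 = 36 - 114 ≡ 64; y = λ·(64 - 64) - 18 ≡ 53. → (64, 53)
5P: (64, 53) + (50, 5). λ = (5 - 53)/(50 - 64) ≡ 23/57 mod 71. 57⁻¹ ≡ 5 (mod 71) since 57·5 = 285 ≡ 1, so λ ≡ 44.
  x = λ² - 64 - 50 = 1936 - 114 ≡ 47; y = λ·(64 - 47) - 53 ≡ 56. → (47, 56)
6P: (47, 56) + (50, 5). λ = (5 - 56)/(50 - 47) ≡ 20/3 mod 71. 3⁻¹ ≡ 24 (mod 71), so λ ≡ 54.
  x = λ² - 47 - 50 = 2916 - 97 ≡ 50; y = λ·(47 - 50) - 56 ≡ 66. → (50, 66)
7P: (50, 66) + (50, 5): same x and y₁ ≡ -y₂, so the sum is O.
7P = O, so the order is 7.

7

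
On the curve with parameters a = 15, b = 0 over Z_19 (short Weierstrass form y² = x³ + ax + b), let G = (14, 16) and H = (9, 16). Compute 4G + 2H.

(9, 16)

First 4G:
Repeated addition: build up to 4G.
2G: tangent at (14, 16): λ = (3·14² + 15)/(2·16) ≡ 14/13. 13⁻¹ ≡ 3 (mod 19), so λ ≡ 14·3 ≡ 4.
  x = λ² - 14 - 14 = 16 - 28 ≡ 7; y = λ·(14 - 7) - 16 ≡ 12. → (7, 12)
3G: (7, 12) + (14, 16). λ = (16 - 12)/(14 - 7) ≡ 4/7 mod 19. 7⁻¹ ≡ 11 (mod 19), so λ ≡ 6.
  x = λ² - 7 - 14 = 36 - 21 ≡ 15; y = λ·(7 - 15) - 12 ≡ 16. → (15, 16)
4G: (15, 16) + (14, 16). λ = (16 - 16)/(14 - 15) ≡ 0/18 mod 19. 18⁻¹ ≡ 18 (mod 19) since 18·18 = 324 ≡ 1, so λ ≡ 0.
  x = λ² - 15 - 14 = 0 - 29 ≡ 9; y = λ·(15 - 9) - 16 ≡ 3. → (9, 3)
4G = (9, 3).
Next 2H:
Repeated addition: build up to 2H.
2H: tangent at (9, 16): λ = (3·9² + 15)/(2·16) ≡ 11/13. 13⁻¹ ≡ 3 (mod 19), so λ ≡ 11·3 ≡ 14.
  x = λ² - 9 - 9 = 196 - 18 ≡ 7; y = λ·(9 - 7) - 16 ≡ 12. → (7, 12)
2H = (7, 12).
Finally 4G + 2H:
(9, 3) + (7, 12). λ = (12 - 3)/(7 - 9) ≡ 9/17 mod 19. 17⁻¹ ≡ 9 (mod 19) since 17·9 = 153 ≡ 1, so λ ≡ 5.
  x = λ² - 9 - 7 = 25 - 16 ≡ 9; y = λ·(9 - 9) - 3 ≡ 16. → (9, 16)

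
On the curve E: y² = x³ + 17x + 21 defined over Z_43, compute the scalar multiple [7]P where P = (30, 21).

(23, 18)

Double-and-add on 7 = (111)₂. Start with P = (30, 21) for the leading 1-bit.
double: tangent at (30, 21): λ = (3·30² + 17)/(2·21) ≡ 8/42. 42⁻¹ ≡ 42 (mod 43) since 42·42 = 1764 ≡ 1, so λ ≡ 8·42 ≡ 35.
  x = λ² - 30 - 30 = 1225 - 60 ≡ 4; y = λ·(30 - 4) - 21 ≡ 29. → (4, 29)
add P: (4, 29) + (30, 21). λ = (21 - 29)/(30 - 4) ≡ 35/26 mod 43. 26⁻¹ ≡ 5 (mod 43) since 26·5 = 130 ≡ 1, so λ ≡ 3.
  x = λ² - 4 - 30 = 9 - 34 ≡ 18; y = λ·(4 - 18) - 29 ≡ 15. → (18, 15)
double: tangent at (18, 15): λ = (3·18² + 17)/(2·15) ≡ 0/30. 30⁻¹ ≡ 33 (mod 43) since 30·33 = 990 ≡ 1, so λ ≡ 0·33 ≡ 0.
  x = λ² - 18 - 18 = 0 - 36 ≡ 7; y = λ·(18 - 7) - 15 ≡ 28. → (7, 28)
add P: (7, 28) + (30, 21). λ = (21 - 28)/(30 - 7) ≡ 36/23 mod 43. 23⁻¹ ≡ 15 (mod 43), so λ ≡ 24.
  x = λ² - 7 - 30 = 576 - 37 ≡ 23; y = λ·(7 - 23) - 28 ≡ 18. → (23, 18)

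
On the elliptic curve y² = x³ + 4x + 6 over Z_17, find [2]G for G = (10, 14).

tangent at (10, 14): λ = (3·10² + 4)/(2·14) ≡ 15/11. 11⁻¹ ≡ 14 (mod 17), so λ ≡ 15·14 ≡ 6.
  x = λ² - 10 - 10 = 36 - 20 ≡ 16; y = λ·(10 - 16) - 14 ≡ 1. → (16, 1)

(16, 1)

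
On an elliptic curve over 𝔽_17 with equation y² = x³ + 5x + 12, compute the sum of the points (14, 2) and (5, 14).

(13, 8)

(14, 2) + (5, 14). λ = (14 - 2)/(5 - 14) ≡ 12/8 mod 17. 8⁻¹ ≡ 15 (mod 17) since 8·15 = 120 ≡ 1, so λ ≡ 10.
  x = λ² - 14 - 5 = 100 - 19 ≡ 13; y = λ·(14 - 13) - 2 ≡ 8. → (13, 8)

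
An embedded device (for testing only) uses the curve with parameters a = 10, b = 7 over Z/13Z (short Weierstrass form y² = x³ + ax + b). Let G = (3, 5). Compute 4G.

(2, 3)

Double-and-add on 4 = (100)₂. Start with G = (3, 5) for the leading 1-bit.
double: tangent at (3, 5): λ = (3·3² + 10)/(2·5) ≡ 11/10. 10⁻¹ ≡ 4 (mod 13) since 10·4 = 40 ≡ 1, so λ ≡ 11·4 ≡ 5.
  x = λ² - 3 - 3 = 25 - 6 ≡ 6; y = λ·(3 - 6) - 5 ≡ 6. → (6, 6)
double: tangent at (6, 6): λ = (3·6² + 10)/(2·6) ≡ 1/12. 12⁻¹ ≡ 12 (mod 13), so λ ≡ 1·12 ≡ 12.
  x = λ² - 6 - 6 = 144 - 12 ≡ 2; y = λ·(6 - 2) - 6 ≡ 3. → (2, 3)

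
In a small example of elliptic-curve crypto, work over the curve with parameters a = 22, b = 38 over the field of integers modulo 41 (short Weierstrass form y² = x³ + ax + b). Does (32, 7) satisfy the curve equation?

no

y² = 7² ≡ 8; x³ + 22x + 38 = 33510 ≡ 13 (mod 41). 8 ≠ 13.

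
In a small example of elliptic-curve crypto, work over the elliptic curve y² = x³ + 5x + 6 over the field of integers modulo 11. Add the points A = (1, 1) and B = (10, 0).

(3, 9)

(1, 1) + (10, 0). λ = (0 - 1)/(10 - 1) ≡ 10/9 mod 11. 9⁻¹ ≡ 5 (mod 11), so λ ≡ 6.
  x = λ² - 1 - 10 = 36 - 11 ≡ 3; y = λ·(1 - 3) - 1 ≡ 9. → (3, 9)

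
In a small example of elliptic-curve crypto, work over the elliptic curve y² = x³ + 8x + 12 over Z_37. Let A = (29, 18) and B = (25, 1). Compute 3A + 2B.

(7, 35)

First 3A:
Repeated addition: build up to 3A.
2A: tangent at (29, 18): λ = (3·29² + 8)/(2·18) ≡ 15/36. 36⁻¹ ≡ 36 (mod 37), so λ ≡ 15·36 ≡ 22.
  x = λ² - 29 - 29 = 484 - 58 ≡ 19; y = λ·(29 - 19) - 18 ≡ 17. → (19, 17)
3A: (19, 17) + (29, 18). λ = (18 - 17)/(29 - 19) ≡ 1/10 mod 37. 10⁻¹ ≡ 26 (mod 37), so λ ≡ 26.
  x = λ² - 19 - 29 = 676 - 48 ≡ 36; y = λ·(19 - 36) - 17 ≡ 22. → (36, 22)
3A = (36, 22).
Next 2B:
Repeated addition: build up to 2B.
2B: tangent at (25, 1): λ = (3·25² + 8)/(2·1) ≡ 33/2. 2⁻¹ ≡ 19 (mod 37), so λ ≡ 33·19 ≡ 35.
  x = λ² - 25 - 25 = 1225 - 50 ≡ 28; y = λ·(25 - 28) - 1 ≡ 5. → (28, 5)
2B = (28, 5).
Finally 3A + 2B:
(36, 22) + (28, 5). λ = (5 - 22)/(28 - 36) ≡ 20/29 mod 37. 29⁻¹ ≡ 23 (mod 37) since 29·23 = 667 ≡ 1, so λ ≡ 16.
  x = λ² - 36 - 28 = 256 - 64 ≡ 7; y = λ·(36 - 7) - 22 ≡ 35. → (7, 35)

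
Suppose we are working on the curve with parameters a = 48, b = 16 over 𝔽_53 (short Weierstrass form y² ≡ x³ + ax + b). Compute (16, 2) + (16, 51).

The two points share x = 16 and their y-coordinates satisfy 2 + 51 ≡ 0 (mod 53), so they are inverses. Their sum is ∞.

O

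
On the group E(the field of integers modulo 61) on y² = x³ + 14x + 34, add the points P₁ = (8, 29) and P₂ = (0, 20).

(8, 29) + (0, 20). λ = (20 - 29)/(0 - 8) ≡ 52/53 mod 61. 53⁻¹ ≡ 38 (mod 61), so λ ≡ 24.
  x = λ² - 8 - 0 = 576 - 8 ≡ 19; y = λ·(8 - 19) - 29 ≡ 12. → (19, 12)

(19, 12)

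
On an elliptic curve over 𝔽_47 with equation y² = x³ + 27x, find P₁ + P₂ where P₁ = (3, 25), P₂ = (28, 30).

(1, 13)

(3, 25) + (28, 30). λ = (30 - 25)/(28 - 3) ≡ 5/25 mod 47. 25⁻¹ ≡ 32 (mod 47) since 25·32 = 800 ≡ 1, so λ ≡ 19.
  x = λ² - 3 - 28 = 361 - 31 ≡ 1; y = λ·(3 - 1) - 25 ≡ 13. → (1, 13)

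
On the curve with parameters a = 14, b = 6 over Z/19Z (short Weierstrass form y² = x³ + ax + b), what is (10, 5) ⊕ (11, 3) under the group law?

(10, 5) + (11, 3). λ = (3 - 5)/(11 - 10) ≡ 17/1 mod 19. 1⁻¹ ≡ 1 (mod 19), so λ ≡ 17.
  x = λ² - 10 - 11 = 289 - 21 ≡ 2; y = λ·(10 - 2) - 5 ≡ 17. → (2, 17)

(2, 17)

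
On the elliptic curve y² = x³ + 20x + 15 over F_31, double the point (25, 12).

tangent at (25, 12): λ = (3·25² + 20)/(2·12) ≡ 4/24. 24⁻¹ ≡ 22 (mod 31), so λ ≡ 4·22 ≡ 26.
  x = λ² - 25 - 25 = 676 - 50 ≡ 6; y = λ·(25 - 6) - 12 ≡ 17. → (6, 17)

(6, 17)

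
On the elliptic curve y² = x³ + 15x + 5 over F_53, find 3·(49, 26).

Write G = (49, 26).
Repeated addition: build up to 3G.
2G: tangent at (49, 26): λ = (3·49² + 15)/(2·26) ≡ 10/52. 52⁻¹ ≡ 52 (mod 53), so λ ≡ 10·52 ≡ 43.
  x = λ² - 49 - 49 = 1849 - 98 ≡ 2; y = λ·(49 - 2) - 26 ≡ 34. → (2, 34)
3G: (2, 34) + (49, 26). λ = (26 - 34)/(49 - 2) ≡ 45/47 mod 53. 47⁻¹ ≡ 44 (mod 53), so λ ≡ 19.
  x = λ² - 2 - 49 = 361 - 51 ≡ 45; y = λ·(2 - 45) - 34 ≡ 50. → (45, 50)

(45, 50)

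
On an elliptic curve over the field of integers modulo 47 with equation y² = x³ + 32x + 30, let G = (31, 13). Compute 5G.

Repeated addition: build up to 5G.
2G: tangent at (31, 13): λ = (3·31² + 32)/(2·13) ≡ 1/26. 26⁻¹ ≡ 38 (mod 47), so λ ≡ 1·38 ≡ 38.
  x = λ² - 31 - 31 = 1444 - 62 ≡ 19; y = λ·(31 - 19) - 13 ≡ 20. → (19, 20)
3G: (19, 20) + (31, 13). λ = (13 - 20)/(31 - 19) ≡ 40/12 mod 47. 12⁻¹ ≡ 4 (mod 47) since 12·4 = 48 ≡ 1, so λ ≡ 19.
  x = λ² - 19 - 31 = 361 - 50 ≡ 29; y = λ·(19 - 29) - 20 ≡ 25. → (29, 25)
4G: (29, 25) + (31, 13). λ = (13 - 25)/(31 - 29) ≡ 35/2 mod 47. 2⁻¹ ≡ 24 (mod 47) since 2·24 = 48 ≡ 1, so λ ≡ 41.
  x = λ² - 29 - 31 = 1681 - 60 ≡ 23; y = λ·(29 - 23) - 25 ≡ 33. → (23, 33)
5G: (23, 33) + (31, 13). λ = (13 - 33)/(31 - 23) ≡ 27/8 mod 47. 8⁻¹ ≡ 6 (mod 47), so λ ≡ 21.
  x = λ² - 23 - 31 = 441 - 54 ≡ 11; y = λ·(23 - 11) - 33 ≡ 31. → (11, 31)

(11, 31)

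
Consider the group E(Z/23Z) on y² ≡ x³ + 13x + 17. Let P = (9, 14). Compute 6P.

(6, 9)

Double-and-add on 6 = (110)₂. Start with P = (9, 14) for the leading 1-bit.
double: tangent at (9, 14): λ = (3·9² + 13)/(2·14) ≡ 3/5. 5⁻¹ ≡ 14 (mod 23) since 5·14 = 70 ≡ 1, so λ ≡ 3·14 ≡ 19.
  x = λ² - 9 - 9 = 361 - 18 ≡ 21; y = λ·(9 - 21) - 14 ≡ 11. → (21, 11)
add P: (21, 11) + (9, 14). λ = (14 - 11)/(9 - 21) ≡ 3/11 mod 23. 11⁻¹ ≡ 21 (mod 23) since 11·21 = 231 ≡ 1, so λ ≡ 17.
  x = λ² - 21 - 9 = 289 - 30 ≡ 6; y = λ·(21 - 6) - 11 ≡ 14. → (6, 14)
double: tangent at (6, 14): λ = (3·6² + 13)/(2·14) ≡ 6/5. 5⁻¹ ≡ 14 (mod 23) since 5·14 = 70 ≡ 1, so λ ≡ 6·14 ≡ 15.
  x = λ² - 6 - 6 = 225 - 12 ≡ 6; y = λ·(6 - 6) - 14 ≡ 9. → (6, 9)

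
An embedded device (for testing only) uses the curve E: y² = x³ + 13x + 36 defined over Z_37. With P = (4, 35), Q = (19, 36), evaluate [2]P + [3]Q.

(31, 1)

First 2P:
Repeated addition: build up to 2P.
2P: tangent at (4, 35): λ = (3·4² + 13)/(2·35) ≡ 24/33. 33⁻¹ ≡ 9 (mod 37), so λ ≡ 24·9 ≡ 31.
  x = λ² - 4 - 4 = 961 - 8 ≡ 28; y = λ·(4 - 28) - 35 ≡ 35. → (28, 35)
2P = (28, 35).
Next 3Q:
Repeated addition: build up to 3Q.
2Q: tangent at (19, 36): λ = (3·19² + 13)/(2·36) ≡ 23/35. 35⁻¹ ≡ 18 (mod 37) since 35·18 = 630 ≡ 1, so λ ≡ 23·18 ≡ 7.
  x = λ² - 19 - 19 = 49 - 38 ≡ 11; y = λ·(19 - 11) - 36 ≡ 20. → (11, 20)
3Q: (11, 20) + (19, 36). λ = (36 - 20)/(19 - 11) ≡ 16/8 mod 37. 8⁻¹ ≡ 14 (mod 37) since 8·14 = 112 ≡ 1, so λ ≡ 2.
  x = λ² - 11 - 19 = 4 - 30 ≡ 11; y = λ·(11 - 11) - 20 ≡ 17. → (11, 17)
3Q = (11, 17).
Finally 2P + 3Q:
(28, 35) + (11, 17). λ = (17 - 35)/(11 - 28) ≡ 19/20 mod 37. 20⁻¹ ≡ 13 (mod 37), so λ ≡ 25.
  x = λ² - 28 - 11 = 625 - 39 ≡ 31; y = λ·(28 - 31) - 35 ≡ 1. → (31, 1)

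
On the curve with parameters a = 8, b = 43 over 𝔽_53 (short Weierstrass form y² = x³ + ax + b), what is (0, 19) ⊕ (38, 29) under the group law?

(39, 7)

(0, 19) + (38, 29). λ = (29 - 19)/(38 - 0) ≡ 10/38 mod 53. 38⁻¹ ≡ 7 (mod 53), so λ ≡ 17.
  x = λ² - 0 - 38 = 289 - 38 ≡ 39; y = λ·(0 - 39) - 19 ≡ 7. → (39, 7)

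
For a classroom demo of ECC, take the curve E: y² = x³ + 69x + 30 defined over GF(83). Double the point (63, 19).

(65, 54)

tangent at (63, 19): λ = (3·63² + 69)/(2·19) ≡ 24/38. 38⁻¹ ≡ 59 (mod 83) since 38·59 = 2242 ≡ 1, so λ ≡ 24·59 ≡ 5.
  x = λ² - 63 - 63 = 25 - 126 ≡ 65; y = λ·(63 - 65) - 19 ≡ 54. → (65, 54)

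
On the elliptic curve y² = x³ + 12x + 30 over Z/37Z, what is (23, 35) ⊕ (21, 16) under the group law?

(0, 17)

(23, 35) + (21, 16). λ = (16 - 35)/(21 - 23) ≡ 18/35 mod 37. 35⁻¹ ≡ 18 (mod 37), so λ ≡ 28.
  x = λ² - 23 - 21 = 784 - 44 ≡ 0; y = λ·(23 - 0) - 35 ≡ 17. → (0, 17)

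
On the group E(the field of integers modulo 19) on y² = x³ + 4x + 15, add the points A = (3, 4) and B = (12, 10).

(15, 7)

(3, 4) + (12, 10). λ = (10 - 4)/(12 - 3) ≡ 6/9 mod 19. 9⁻¹ ≡ 17 (mod 19), so λ ≡ 7.
  x = λ² - 3 - 12 = 49 - 15 ≡ 15; y = λ·(3 - 15) - 4 ≡ 7. → (15, 7)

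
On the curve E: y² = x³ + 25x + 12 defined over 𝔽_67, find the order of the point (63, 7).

2P: tangent at (63, 7): λ = (3·63² + 25)/(2·7) ≡ 6/14. 14⁻¹ ≡ 24 (mod 67), so λ ≡ 6·24 ≡ 10.
  x = λ² - 63 - 63 = 100 - 126 ≡ 41; y = λ·(63 - 41) - 7 ≡ 12. → (41, 12)
3P: (41, 12) + (63, 7). λ = (7 - 12)/(63 - 41) ≡ 62/22 mod 67. 22⁻¹ ≡ 64 (mod 67) since 22·64 = 1408 ≡ 1, so λ ≡ 15.
  x = λ² - 41 - 63 = 225 - 104 ≡ 54; y = λ·(41 - 54) - 12 ≡ 61. → (54, 61)
4P: (54, 61) + (63, 7). λ = (7 - 61)/(63 - 54) ≡ 13/9 mod 67. 9⁻¹ ≡ 15 (mod 67) since 9·15 = 135 ≡ 1, so λ ≡ 61.
  x = λ² - 54 - 63 = 3721 - 117 ≡ 53; y = λ·(54 - 53) - 61 ≡ 0. → (53, 0)
5P: (53, 0) + (63, 7). λ = (7 - 0)/(63 - 53) ≡ 7/10 mod 67. 10⁻¹ ≡ 47 (mod 67), so λ ≡ 61.
  x = λ² - 53 - 63 = 3721 - 116 ≡ 54; y = λ·(53 - 54) - 0 ≡ 6. → (54, 6)
6P: (54, 6) + (63, 7). λ = (7 - 6)/(63 - 54) ≡ 1/9 mod 67. 9⁻¹ ≡ 15 (mod 67), so λ ≡ 15.
  x = λ² - 54 - 63 = 225 - 117 ≡ 41; y = λ·(54 - 41) - 6 ≡ 55. → (41, 55)
7P: (41, 55) + (63, 7). λ = (7 - 55)/(63 - 41) ≡ 19/22 mod 67. 22⁻¹ ≡ 64 (mod 67), so λ ≡ 10.
  x = λ² - 41 - 63 = 100 - 104 ≡ 63; y = λ·(41 - 63) - 55 ≡ 60. → (63, 60)
8P: (63, 60) + (63, 7): same x and y₁ ≡ -y₂, so the sum is 𝒪.
8P = 𝒪, so the order is 8.

8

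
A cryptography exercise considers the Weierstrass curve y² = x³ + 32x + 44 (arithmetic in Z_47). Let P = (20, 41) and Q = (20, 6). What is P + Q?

The two points share x = 20 and their y-coordinates satisfy 41 + 6 ≡ 0 (mod 47), so they are inverses. Their sum is ∞.

O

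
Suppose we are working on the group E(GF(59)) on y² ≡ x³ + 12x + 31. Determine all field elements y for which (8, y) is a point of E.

x³ + 12x + 31 = 639 ≡ 49 (mod 59).
Square roots of 49 mod 59: 7 and 52 (since 7² = 49 ≡ 49).

7, 52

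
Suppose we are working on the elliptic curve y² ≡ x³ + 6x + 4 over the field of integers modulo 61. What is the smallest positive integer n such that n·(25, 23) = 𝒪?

2P: tangent at (25, 23): λ = (3·25² + 6)/(2·23) ≡ 51/46. 46⁻¹ ≡ 4 (mod 61), so λ ≡ 51·4 ≡ 21.
  x = λ² - 25 - 25 = 441 - 50 ≡ 25; y = λ·(25 - 25) - 23 ≡ 38. → (25, 38)
3P: (25, 38) + (25, 23): same x and y₁ ≡ -y₂, so the sum is 𝒪.
3P = 𝒪, so the order is 3.

3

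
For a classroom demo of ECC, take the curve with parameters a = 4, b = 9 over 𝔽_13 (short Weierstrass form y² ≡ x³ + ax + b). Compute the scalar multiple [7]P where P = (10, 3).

(2, 8)

Repeated addition: build up to 7P.
2P: tangent at (10, 3): λ = (3·10² + 4)/(2·3) ≡ 5/6. 6⁻¹ ≡ 11 (mod 13) since 6·11 = 66 ≡ 1, so λ ≡ 5·11 ≡ 3.
  x = λ² - 10 - 10 = 9 - 20 ≡ 2; y = λ·(10 - 2) - 3 ≡ 8. → (2, 8)
3P: (2, 8) + (10, 3). λ = (3 - 8)/(10 - 2) ≡ 8/8 mod 13. 8⁻¹ ≡ 5 (mod 13), so λ ≡ 1.
  x = λ² - 2 - 10 = 1 - 12 ≡ 2; y = λ·(2 - 2) - 8 ≡ 5. → (2, 5)
4P: (2, 5) + (10, 3). λ = (3 - 5)/(10 - 2) ≡ 11/8 mod 13. 8⁻¹ ≡ 5 (mod 13), so λ ≡ 3.
  x = λ² - 2 - 10 = 9 - 12 ≡ 10; y = λ·(2 - 10) - 5 ≡ 10. → (10, 10)
5P: (10, 10) + (10, 3): same x and y₁ ≡ -y₂, so the sum is 𝒪.
6P: 𝒪 + (10, 3) = (10, 3) (identity).
7P: tangent at (10, 3): λ = (3·10² + 4)/(2·3) ≡ 5/6. 6⁻¹ ≡ 11 (mod 13), so λ ≡ 5·11 ≡ 3.
  x = λ² - 10 - 10 = 9 - 20 ≡ 2; y = λ·(10 - 2) - 3 ≡ 8. → (2, 8)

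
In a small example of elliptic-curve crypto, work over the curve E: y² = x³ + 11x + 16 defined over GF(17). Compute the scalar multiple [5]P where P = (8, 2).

O

Double-and-add on 5 = (101)₂. Start with P = (8, 2) for the leading 1-bit.
double: tangent at (8, 2): λ = (3·8² + 11)/(2·2) ≡ 16/4. 4⁻¹ ≡ 13 (mod 17) since 4·13 = 52 ≡ 1, so λ ≡ 16·13 ≡ 4.
  x = λ² - 8 - 8 = 16 - 16 ≡ 0; y = λ·(8 - 0) - 2 ≡ 13. → (0, 13)
double: tangent at (0, 13): λ = (3·0² + 11)/(2·13) ≡ 11/9. 9⁻¹ ≡ 2 (mod 17), so λ ≡ 11·2 ≡ 5.
  x = λ² - 0 - 0 = 25 - 0 ≡ 8; y = λ·(0 - 8) - 13 ≡ 15. → (8, 15)
add P: (8, 15) + (8, 2): same x and y₁ ≡ -y₂, so the sum is 𝒪.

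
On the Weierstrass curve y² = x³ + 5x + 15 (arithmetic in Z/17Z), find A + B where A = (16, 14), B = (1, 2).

(16, 14) + (1, 2). λ = (2 - 14)/(1 - 16) ≡ 5/2 mod 17. 2⁻¹ ≡ 9 (mod 17), so λ ≡ 11.
  x = λ² - 16 - 1 = 121 - 17 ≡ 2; y = λ·(16 - 2) - 14 ≡ 4. → (2, 4)

(2, 4)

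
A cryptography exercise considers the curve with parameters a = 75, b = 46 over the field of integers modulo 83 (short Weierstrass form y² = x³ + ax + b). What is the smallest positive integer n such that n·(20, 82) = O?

2P: tangent at (20, 82): λ = (3·20² + 75)/(2·82) ≡ 30/81. 81⁻¹ ≡ 41 (mod 83) since 81·41 = 3321 ≡ 1, so λ ≡ 30·41 ≡ 68.
  x = λ² - 20 - 20 = 4624 - 40 ≡ 19; y = λ·(20 - 19) - 82 ≡ 69. → (19, 69)
3P: (19, 69) + (20, 82). λ = (82 - 69)/(20 - 19) ≡ 13/1 mod 83. 1⁻¹ ≡ 1 (mod 83) since 1·1 = 1 ≡ 1, so λ ≡ 13.
  x = λ² - 19 - 20 = 169 - 39 ≡ 47; y = λ·(19 - 47) - 69 ≡ 65. → (47, 65)
4P: (47, 65) + (20, 82). λ = (82 - 65)/(20 - 47) ≡ 17/56 mod 83. 56⁻¹ ≡ 43 (mod 83) since 56·43 = 2408 ≡ 1, so λ ≡ 67.
  x = λ² - 47 - 20 = 4489 - 67 ≡ 23; y = λ·(47 - 23) - 65 ≡ 49. → (23, 49)
5P: (23, 49) + (20, 82). λ = (82 - 49)/(20 - 23) ≡ 33/80 mod 83. 80⁻¹ ≡ 55 (mod 83), so λ ≡ 72.
  x = λ² - 23 - 20 = 5184 - 43 ≡ 78; y = λ·(23 - 78) - 49 ≡ 58. → (78, 58)
6P: (78, 58) + (20, 82). λ = (82 - 58)/(20 - 78) ≡ 24/25 mod 83. 25⁻¹ ≡ 10 (mod 83), so λ ≡ 74.
  x = λ² - 78 - 20 = 5476 - 98 ≡ 66; y = λ·(78 - 66) - 58 ≡ 0. → (66, 0)
7P: (66, 0) + (20, 82). λ = (82 - 0)/(20 - 66) ≡ 82/37 mod 83. 37⁻¹ ≡ 9 (mod 83), so λ ≡ 74.
  x = λ² - 66 - 20 = 5476 - 86 ≡ 78; y = λ·(66 - 78) - 0 ≡ 25. → (78, 25)
8P: (78, 25) + (20, 82). λ = (82 - 25)/(20 - 78) ≡ 57/25 mod 83. 25⁻¹ ≡ 10 (mod 83), so λ ≡ 72.
  x = λ² - 78 - 20 = 5184 - 98 ≡ 23; y = λ·(78 - 23) - 25 ≡ 34. → (23, 34)
9P: (23, 34) + (20, 82). λ = (82 - 34)/(20 - 23) ≡ 48/80 mod 83. 80⁻¹ ≡ 55 (mod 83) since 80·55 = 4400 ≡ 1, so λ ≡ 67.
  x = λ² - 23 - 20 = 4489 - 43 ≡ 47; y = λ·(23 - 47) - 34 ≡ 18. → (47, 18)
10P: (47, 18) + (20, 82). λ = (82 - 18)/(20 - 47) ≡ 64/56 mod 83. 56⁻¹ ≡ 43 (mod 83) since 56·43 = 2408 ≡ 1, so λ ≡ 13.
  x = λ² - 47 - 20 = 169 - 67 ≡ 19; y = λ·(47 - 19) - 18 ≡ 14. → (19, 14)
11P: (19, 14) + (20, 82). λ = (82 - 14)/(20 - 19) ≡ 68/1 mod 83. 1⁻¹ ≡ 1 (mod 83) since 1·1 = 1 ≡ 1, so λ ≡ 68.
  x = λ² - 19 - 20 = 4624 - 39 ≡ 20; y = λ·(19 - 20) - 14 ≡ 1. → (20, 1)
12P: (20, 1) + (20, 82): same x and y₁ ≡ -y₂, so the sum is O.
12P = O, so the order is 12.

12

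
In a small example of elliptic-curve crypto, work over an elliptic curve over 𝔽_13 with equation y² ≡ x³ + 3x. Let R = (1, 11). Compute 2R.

tangent at (1, 11): λ = (3·1² + 3)/(2·11) ≡ 6/9. 9⁻¹ ≡ 3 (mod 13) since 9·3 = 27 ≡ 1, so λ ≡ 6·3 ≡ 5.
  x = λ² - 1 - 1 = 25 - 2 ≡ 10; y = λ·(1 - 10) - 11 ≡ 9. → (10, 9)

(10, 9)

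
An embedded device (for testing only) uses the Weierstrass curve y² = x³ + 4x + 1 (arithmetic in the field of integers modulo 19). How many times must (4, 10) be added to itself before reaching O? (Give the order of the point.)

9

2P: tangent at (4, 10): λ = (3·4² + 4)/(2·10) ≡ 14/1. 1⁻¹ ≡ 1 (mod 19), so λ ≡ 14·1 ≡ 14.
  x = λ² - 4 - 4 = 196 - 8 ≡ 17; y = λ·(4 - 17) - 10 ≡ 17. → (17, 17)
3P: (17, 17) + (4, 10). λ = (10 - 17)/(4 - 17) ≡ 12/6 mod 19. 6⁻¹ ≡ 16 (mod 19), so λ ≡ 2.
  x = λ² - 17 - 4 = 4 - 21 ≡ 2; y = λ·(17 - 2) - 17 ≡ 13. → (2, 13)
4P: (2, 13) + (4, 10). λ = (10 - 13)/(4 - 2) ≡ 16/2 mod 19. 2⁻¹ ≡ 10 (mod 19) since 2·10 = 20 ≡ 1, so λ ≡ 8.
  x = λ² - 2 - 4 = 64 - 6 ≡ 1; y = λ·(2 - 1) - 13 ≡ 14. → (1, 14)
5P: (1, 14) + (4, 10). λ = (10 - 14)/(4 - 1) ≡ 15/3 mod 19. 3⁻¹ ≡ 13 (mod 19), so λ ≡ 5.
  x = λ² - 1 - 4 = 25 - 5 ≡ 1; y = λ·(1 - 1) - 14 ≡ 5. → (1, 5)
6P: (1, 5) + (4, 10). λ = (10 - 5)/(4 - 1) ≡ 5/3 mod 19. 3⁻¹ ≡ 13 (mod 19), so λ ≡ 8.
  x = λ² - 1 - 4 = 64 - 5 ≡ 2; y = λ·(1 - 2) - 5 ≡ 6. → (2, 6)
7P: (2, 6) + (4, 10). λ = (10 - 6)/(4 - 2) ≡ 4/2 mod 19. 2⁻¹ ≡ 10 (mod 19) since 2·10 = 20 ≡ 1, so λ ≡ 2.
  x = λ² - 2 - 4 = 4 - 6 ≡ 17; y = λ·(2 - 17) - 6 ≡ 2. → (17, 2)
8P: (17, 2) + (4, 10). λ = (10 - 2)/(4 - 17) ≡ 8/6 mod 19. 6⁻¹ ≡ 16 (mod 19) since 6·16 = 96 ≡ 1, so λ ≡ 14.
  x = λ² - 17 - 4 = 196 - 21 ≡ 4; y = λ·(17 - 4) - 2 ≡ 9. → (4, 9)
9P: (4, 9) + (4, 10): same x and y₁ ≡ -y₂, so the sum is O.
9P = O, so the order is 9.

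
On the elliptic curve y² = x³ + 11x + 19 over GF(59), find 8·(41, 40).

(25, 15)

Write Q = (41, 40).
Double-and-add on 8 = (1000)₂. Start with Q = (41, 40) for the leading 1-bit.
double: tangent at (41, 40): λ = (3·41² + 11)/(2·40) ≡ 39/21. 21⁻¹ ≡ 45 (mod 59), so λ ≡ 39·45 ≡ 44.
  x = λ² - 41 - 41 = 1936 - 82 ≡ 25; y = λ·(41 - 25) - 40 ≡ 15. → (25, 15)
double: tangent at (25, 15): λ = (3·25² + 11)/(2·15) ≡ 57/30. 30⁻¹ ≡ 2 (mod 59), so λ ≡ 57·2 ≡ 55.
  x = λ² - 25 - 25 = 3025 - 50 ≡ 25; y = λ·(25 - 25) - 15 ≡ 44. → (25, 44)
double: tangent at (25, 44): λ = (3·25² + 11)/(2·44) ≡ 57/29. 29⁻¹ ≡ 57 (mod 59) since 29·57 = 1653 ≡ 1, so λ ≡ 57·57 ≡ 4.
  x = λ² - 25 - 25 = 16 - 50 ≡ 25; y = λ·(25 - 25) - 44 ≡ 15. → (25, 15)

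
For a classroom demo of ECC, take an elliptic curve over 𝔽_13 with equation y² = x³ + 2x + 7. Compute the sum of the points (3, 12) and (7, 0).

(12, 2)

(3, 12) + (7, 0). λ = (0 - 12)/(7 - 3) ≡ 1/4 mod 13. 4⁻¹ ≡ 10 (mod 13) since 4·10 = 40 ≡ 1, so λ ≡ 10.
  x = λ² - 3 - 7 = 100 - 10 ≡ 12; y = λ·(3 - 12) - 12 ≡ 2. → (12, 2)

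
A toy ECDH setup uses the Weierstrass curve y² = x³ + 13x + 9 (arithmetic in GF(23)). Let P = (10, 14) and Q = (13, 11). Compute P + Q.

(1, 0)

(10, 14) + (13, 11). λ = (11 - 14)/(13 - 10) ≡ 20/3 mod 23. 3⁻¹ ≡ 8 (mod 23) since 3·8 = 24 ≡ 1, so λ ≡ 22.
  x = λ² - 10 - 13 = 484 - 23 ≡ 1; y = λ·(10 - 1) - 14 ≡ 0. → (1, 0)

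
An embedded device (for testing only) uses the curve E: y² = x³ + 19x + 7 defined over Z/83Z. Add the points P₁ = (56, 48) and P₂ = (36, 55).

(32, 10)

(56, 48) + (36, 55). λ = (55 - 48)/(36 - 56) ≡ 7/63 mod 83. 63⁻¹ ≡ 29 (mod 83) since 63·29 = 1827 ≡ 1, so λ ≡ 37.
  x = λ² - 56 - 36 = 1369 - 92 ≡ 32; y = λ·(56 - 32) - 48 ≡ 10. → (32, 10)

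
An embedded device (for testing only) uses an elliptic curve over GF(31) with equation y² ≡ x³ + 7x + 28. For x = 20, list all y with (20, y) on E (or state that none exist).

none

x³ + 7x + 28 = 8168 ≡ 15 (mod 31).
15 is a non-residue mod 31; no y exists.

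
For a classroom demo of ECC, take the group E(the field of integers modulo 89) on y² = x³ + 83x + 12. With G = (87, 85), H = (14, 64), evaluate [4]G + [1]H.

(68, 20)

First 4G:
Double-and-add on 4 = (100)₂. Start with G = (87, 85) for the leading 1-bit.
double: tangent at (87, 85): λ = (3·87² + 83)/(2·85) ≡ 6/81. 81⁻¹ ≡ 11 (mod 89) since 81·11 = 891 ≡ 1, so λ ≡ 6·11 ≡ 66.
  x = λ² - 87 - 87 = 4356 - 174 ≡ 88; y = λ·(87 - 88) - 85 ≡ 27. → (88, 27)
double: tangent at (88, 27): λ = (3·88² + 83)/(2·27) ≡ 86/54. 54⁻¹ ≡ 61 (mod 89), so λ ≡ 86·61 ≡ 84.
  x = λ² - 88 - 88 = 7056 - 176 ≡ 27; y = λ·(88 - 27) - 27 ≡ 24. → (27, 24)
4G = (27, 24).
Finally 4G + H:
(27, 24) + (14, 64). λ = (64 - 24)/(14 - 27) ≡ 40/76 mod 89. 76⁻¹ ≡ 41 (mod 89), so λ ≡ 38.
  x = λ² - 27 - 14 = 1444 - 41 ≡ 68; y = λ·(27 - 68) - 24 ≡ 20. → (68, 20)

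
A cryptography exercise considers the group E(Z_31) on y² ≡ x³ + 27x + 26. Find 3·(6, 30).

(13, 30)

Write P = (6, 30).
Repeated addition: build up to 3P.
2P: tangent at (6, 30): λ = (3·6² + 27)/(2·30) ≡ 11/29. 29⁻¹ ≡ 15 (mod 31) since 29·15 = 435 ≡ 1, so λ ≡ 11·15 ≡ 10.
  x = λ² - 6 - 6 = 100 - 12 ≡ 26; y = λ·(6 - 26) - 30 ≡ 18. → (26, 18)
3P: (26, 18) + (6, 30). λ = (30 - 18)/(6 - 26) ≡ 12/11 mod 31. 11⁻¹ ≡ 17 (mod 31), so λ ≡ 18.
  x = λ² - 26 - 6 = 324 - 32 ≡ 13; y = λ·(26 - 13) - 18 ≡ 30. → (13, 30)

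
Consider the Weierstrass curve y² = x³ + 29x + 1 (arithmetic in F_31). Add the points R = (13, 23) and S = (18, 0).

(10, 19)

(13, 23) + (18, 0). λ = (0 - 23)/(18 - 13) ≡ 8/5 mod 31. 5⁻¹ ≡ 25 (mod 31), so λ ≡ 14.
  x = λ² - 13 - 18 = 196 - 31 ≡ 10; y = λ·(13 - 10) - 23 ≡ 19. → (10, 19)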